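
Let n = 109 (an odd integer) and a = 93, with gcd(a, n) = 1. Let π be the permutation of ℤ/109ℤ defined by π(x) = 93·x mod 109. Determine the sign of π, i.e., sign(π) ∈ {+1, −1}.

Start at x=105: 105 → 64 → 66 → 34 → 1 → 93 → 38 → … (one orbit).
7 cycles of lengths [18, 18, 18, 18, 18, 18, 1].
Σ(ℓ_i−1) = 109−7 = 102; sign = (−1)^102 = +1.
Check: (93/109) = +1 by Zolotarev.

+1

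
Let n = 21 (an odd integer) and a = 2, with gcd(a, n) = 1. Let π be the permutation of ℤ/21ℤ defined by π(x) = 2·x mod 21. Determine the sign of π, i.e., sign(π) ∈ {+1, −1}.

Orbit of 1 under x↦2x: [1, 2, 4, 8, 16, 11]… (length divides ord_21(2)).
π_2 has 6 disjoint cycles with lengths [6, 6, 3, 3, 2, 1] on {0,…,20}.
With 6 cycles on 21 points, sign = (−1)^{21−6} = -1.
(2|21)_J = -1 (Zolotarev's lemma cross-check).

-1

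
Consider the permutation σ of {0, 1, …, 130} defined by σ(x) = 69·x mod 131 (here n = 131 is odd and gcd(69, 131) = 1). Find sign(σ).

-1

Start at x=113: 113 → 68 → 107 → 47 → 99 → 19 → 1 → … (one orbit).
The orbit structure of x ↦ 69x mod 131: 6 orbits of sizes [26, 26, 26, 26, 26, 1].
131 − 6 = 125 transpositions; sign(π) = (−1)^125 = -1.
(69|131)_J = -1 (Zolotarev's lemma cross-check).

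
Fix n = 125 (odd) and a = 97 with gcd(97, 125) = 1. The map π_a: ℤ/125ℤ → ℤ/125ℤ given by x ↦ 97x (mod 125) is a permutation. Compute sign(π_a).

-1

Start at x=9: 9 → 123 → 56 → 57 → 29 → 63 → 111 → … (one orbit).
Cycle type of π: 100 + 20 + 4 + 1; total 4 cycles.
125 − 4 = 121 transpositions; sign(π) = (−1)^121 = -1.
Zolotarev: (97|125) = -1, matching the cycle-count sign.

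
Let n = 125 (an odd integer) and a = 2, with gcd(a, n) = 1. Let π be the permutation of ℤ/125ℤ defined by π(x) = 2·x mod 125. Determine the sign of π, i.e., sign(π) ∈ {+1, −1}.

-1

Start at x=58: 58 → 116 → 107 → 89 → 53 → 106 → 87 → … (one orbit).
Decompose π into cycles: lengths [100, 20, 4, 1] (4 cycles, including the fixed point 0).
With 4 cycles on 125 points, sign = (−1)^{125−4} = -1.
The Jacobi symbol (2|125) = -1 (Zolotarev) agrees.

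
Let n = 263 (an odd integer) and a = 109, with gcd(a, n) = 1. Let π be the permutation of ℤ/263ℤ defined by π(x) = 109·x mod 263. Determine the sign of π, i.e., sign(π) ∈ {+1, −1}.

Orbit of 78 under x↦109x: [78, 86, 169, 11, 147, 243, 187]… (length divides ord_263(109)).
π_109 has 3 disjoint cycles with lengths [131, 131, 1] on {0,…,262}.
sign(π) = (−1)^{n − #cycles} = (−1)^{263−3} = (−1)^260 = +1.

+1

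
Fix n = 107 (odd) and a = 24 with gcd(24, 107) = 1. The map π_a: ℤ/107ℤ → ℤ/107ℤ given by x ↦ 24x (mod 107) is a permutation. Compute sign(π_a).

Start at x=1: 1 → 24 → 41 → 21 → 76 → 5 → 13 → … (one orbit).
Cycle type of π: 106 + 1; total 2 cycles.
sign(π) = (−1)^{n − #cycles} = (−1)^{107−2} = (−1)^105 = -1.

-1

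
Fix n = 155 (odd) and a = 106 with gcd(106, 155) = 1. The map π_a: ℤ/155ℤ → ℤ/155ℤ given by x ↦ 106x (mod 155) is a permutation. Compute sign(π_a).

Orbit of 66 under x↦106x: [66, 21, 56, 46, 71, 86, 126]… (length divides ord_155(106)).
10 cycles of lengths [30, 30, 30, 30, 30, 1, 1, 1, 1, 1].
155 − 10 = 145 transpositions; sign(π) = (−1)^145 = -1.
Check: (106/155) = -1 by Zolotarev.

-1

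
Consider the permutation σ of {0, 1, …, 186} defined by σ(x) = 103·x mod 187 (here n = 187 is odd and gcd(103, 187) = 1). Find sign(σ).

+1

Trace 69: π^k(69) = [69, 1, 103, 137, 86] for k=0..4.
51 cycles of lengths [5, 5, 5, 5, 5, 5, 5, 5, 5, 5, 5, 5, 5, 5, 5, 5, 5, 5, 5, 5, 5, 5, 5, 5, 5, 5, 5, 5, 5, 5, 5, 5, 5, 5, 1, 1, 1, 1, 1, 1, 1, 1, 1, 1, 1, 1, 1, 1, 1, 1, 1].
sign(π) = (−1)^{n − #cycles} = (−1)^{187−51} = (−1)^136 = +1.
Check: (103/187) = +1 by Zolotarev.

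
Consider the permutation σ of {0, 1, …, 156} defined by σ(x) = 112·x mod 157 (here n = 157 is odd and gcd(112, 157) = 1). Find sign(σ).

-1

Trace 16: π^k(16) = [16, 65, 58, 59, 14, 155, 90] for k=0..6.
4 cycles of lengths [52, 52, 52, 1].
sign(π) = (−1)^{n − #cycles} = (−1)^{157−4} = (−1)^153 = -1.
Check: (112/157) = -1 by Zolotarev.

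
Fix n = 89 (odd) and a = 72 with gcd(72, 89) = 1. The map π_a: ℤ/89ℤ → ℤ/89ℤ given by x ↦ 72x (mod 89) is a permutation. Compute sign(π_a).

+1

Trace 20: π^k(20) = [20, 16, 84, 85, 68, 1, 72] for k=0..6.
3 cycles of lengths [44, 44, 1].
sign(π) = (−1)^{n − #cycles} = (−1)^{89−3} = (−1)^86 = +1.
The Jacobi symbol (72|89) = +1 (Zolotarev) agrees.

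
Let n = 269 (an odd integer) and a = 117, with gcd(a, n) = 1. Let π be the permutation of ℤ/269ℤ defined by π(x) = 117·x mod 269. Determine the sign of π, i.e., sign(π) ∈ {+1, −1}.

Trace 226: π^k(226) = [226, 80, 214, 21, 36, 177, 265] for k=0..6.
The orbit structure of x ↦ 117x mod 269: 5 orbits of sizes [67, 67, 67, 67, 1].
n − c = 269 − 5 = 264; sign = (−1)^264 = +1.

+1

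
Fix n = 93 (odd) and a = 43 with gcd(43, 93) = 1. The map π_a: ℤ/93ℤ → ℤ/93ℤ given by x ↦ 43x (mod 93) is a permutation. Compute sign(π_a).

Orbit of 7 under x↦43x: [7, 22, 16, 37, 10, 58, 76]… (length divides ord_93(43)).
Decompose π into cycles: lengths [30, 30, 30, 1, 1, 1] (6 cycles, including the fixed point 0).
Σ(ℓ_i−1) = 93−6 = 87; sign = (−1)^87 = -1.
(43|93)_J = -1 (Zolotarev's lemma cross-check).

-1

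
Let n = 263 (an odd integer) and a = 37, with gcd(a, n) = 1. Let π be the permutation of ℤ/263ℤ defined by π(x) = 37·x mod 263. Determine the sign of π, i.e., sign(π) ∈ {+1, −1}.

+1

Trace 72: π^k(72) = [72, 34, 206, 258, 78, 256, 4] for k=0..6.
Cycle lengths of π_37 on ℤ/263ℤ: [131, 131, 1]; 3 cycles in total.
Σ(ℓ_i−1) = 263−3 = 260; sign = (−1)^260 = +1.
Via Zolotarev, sign(π_{37}) = (37|263) = +1.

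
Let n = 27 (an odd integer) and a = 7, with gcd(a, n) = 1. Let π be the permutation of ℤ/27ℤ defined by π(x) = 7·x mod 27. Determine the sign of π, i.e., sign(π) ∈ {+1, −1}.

Orbit of 7 under x↦7x: [7, 22, 19, 25, 13, 10, 16]… (length divides ord_27(7)).
Cycle lengths of π_7 on ℤ/27ℤ: [9, 9, 3, 3, 1, 1, 1]; 7 cycles in total.
n − c = 27 − 7 = 20; sign = (−1)^20 = +1.
The Jacobi symbol (7|27) = +1 (Zolotarev) agrees.

+1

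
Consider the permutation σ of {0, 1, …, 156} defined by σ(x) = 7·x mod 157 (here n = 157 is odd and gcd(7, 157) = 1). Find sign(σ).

Trace 39: π^k(39) = [39, 116, 27, 32, 67, 155, 143] for k=0..6.
π_7 has 4 disjoint cycles with lengths [52, 52, 52, 1] on {0,…,156}.
4 cycles on 157: each ℓ→(−1)^(ℓ−1), product (−1)^153 = -1.
Check: (7/157) = -1 by Zolotarev.

-1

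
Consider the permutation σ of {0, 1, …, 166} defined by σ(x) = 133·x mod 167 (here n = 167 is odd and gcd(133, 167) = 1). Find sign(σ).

+1

Start at x=2: 2 → 99 → 141 → 49 → 4 → 31 → 115 → … (one orbit).
Cycle type of π: 83×2 + 1; total 3 cycles.
n − c = 167 − 3 = 164; sign = (−1)^164 = +1.
Check: (133/167) = +1 by Zolotarev.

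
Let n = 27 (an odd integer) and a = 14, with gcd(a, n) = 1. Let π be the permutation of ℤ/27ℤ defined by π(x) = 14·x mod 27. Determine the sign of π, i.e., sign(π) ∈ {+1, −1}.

Trace 10: π^k(10) = [10, 5, 16, 8, 4, 2, 1] for k=0..6.
π_14 has 4 disjoint cycles with lengths [18, 6, 2, 1] on {0,…,26}.
4 cycles on 27: each ℓ→(−1)^(ℓ−1), product (−1)^23 = -1.

-1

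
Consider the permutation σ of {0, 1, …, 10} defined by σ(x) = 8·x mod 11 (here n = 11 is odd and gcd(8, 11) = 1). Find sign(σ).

Start at x=2: 2 → 5 → 7 → 1 → 8 → 9 → 6 → … (one orbit).
π_8 has 2 disjoint cycles with lengths [10, 1] on {0,…,10}.
Σ(ℓ_i−1) = 11−2 = 9; sign = (−1)^9 = -1.
The Jacobi symbol (8|11) = -1 (Zolotarev) agrees.

-1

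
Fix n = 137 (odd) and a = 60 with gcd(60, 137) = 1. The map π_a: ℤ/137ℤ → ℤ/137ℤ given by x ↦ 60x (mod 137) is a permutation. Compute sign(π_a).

Trace 123: π^k(123) = [123, 119, 16, 1, 60, 38, 88] for k=0..6.
Cycle type of π: 17×8 + 1; total 9 cycles.
137 − 9 = 128 transpositions; sign(π) = (−1)^128 = +1.

+1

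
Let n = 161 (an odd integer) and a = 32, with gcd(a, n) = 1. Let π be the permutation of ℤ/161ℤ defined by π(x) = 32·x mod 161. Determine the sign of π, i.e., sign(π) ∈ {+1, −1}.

+1

Start at x=1: 1 → 32 → 58 → 85 → 144 → 100 → 141 → … (one orbit).
Cycle lengths of π_32 on ℤ/161ℤ: [33, 33, 33, 33, 11, 11, 3, 3, 1]; 9 cycles in total.
n − c = 161 − 9 = 152; sign = (−1)^152 = +1.
Check: (32/161) = +1 by Zolotarev.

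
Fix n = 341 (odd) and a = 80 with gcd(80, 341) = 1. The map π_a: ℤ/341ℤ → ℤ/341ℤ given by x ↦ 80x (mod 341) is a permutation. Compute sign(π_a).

+1

Orbit of 312 under x↦80x: [312, 67, 245, 163, 82, 81, 1]… (length divides ord_341(80)).
π_80 has 25 disjoint cycles with lengths [15, 15, 15, 15, 15, 15, 15, 15, 15, 15, 15, 15, 15, 15, 15, 15, 15, 15, 15, 15, 15, 15, 5, 5, 1] on {0,…,340}.
n − c = 341 − 25 = 316; sign = (−1)^316 = +1.
Check: (80/341) = +1 by Zolotarev.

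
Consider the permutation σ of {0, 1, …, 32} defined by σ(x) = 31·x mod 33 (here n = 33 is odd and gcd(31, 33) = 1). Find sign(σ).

+1

Orbit of 1 under x↦31x: [1, 31, 4, 25, 16]… (length divides ord_33(31)).
Cycle type of π: 5×6 + 1×3; total 9 cycles.
sign(π) = (−1)^{n − #cycles} = (−1)^{33−9} = (−1)^24 = +1.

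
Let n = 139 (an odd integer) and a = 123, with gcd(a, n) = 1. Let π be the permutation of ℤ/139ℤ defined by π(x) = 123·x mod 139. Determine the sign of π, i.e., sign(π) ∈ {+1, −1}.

-1

Trace 104: π^k(104) = [104, 4, 75, 51, 18, 129, 21] for k=0..6.
2 cycles of lengths [138, 1].
139 − 2 = 137 transpositions; sign(π) = (−1)^137 = -1.
The Jacobi symbol (123|139) = -1 (Zolotarev) agrees.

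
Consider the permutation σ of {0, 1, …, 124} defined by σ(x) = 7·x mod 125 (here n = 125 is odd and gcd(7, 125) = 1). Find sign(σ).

-1

Start at x=32: 32 → 99 → 68 → 101 → 82 → 74 → 18 → … (one orbit).
Cycle type of π: 20×5 + 4×6 + 1; total 12 cycles.
sign(π) = (−1)^{n − #cycles} = (−1)^{125−12} = (−1)^113 = -1.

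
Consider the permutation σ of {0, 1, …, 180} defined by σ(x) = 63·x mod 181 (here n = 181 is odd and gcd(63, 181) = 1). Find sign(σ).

-1

Orbit of 108 under x↦63x: [108, 107, 44, 57, 152, 164, 15]… (length divides ord_181(63)).
Cycle lengths of π_63 on ℤ/181ℤ: [180, 1]; 2 cycles in total.
sign(π) = (−1)^{n − #cycles} = (−1)^{181−2} = (−1)^179 = -1.
The Jacobi symbol (63|181) = -1 (Zolotarev) agrees.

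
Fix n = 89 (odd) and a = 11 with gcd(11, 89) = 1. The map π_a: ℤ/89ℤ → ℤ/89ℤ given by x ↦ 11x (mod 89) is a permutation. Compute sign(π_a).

+1

Start at x=85: 85 → 45 → 50 → 16 → 87 → 67 → 25 → … (one orbit).
Cycle lengths of π_11 on ℤ/89ℤ: [22, 22, 22, 22, 1]; 5 cycles in total.
5 cycles on 89: each ℓ→(−1)^(ℓ−1), product (−1)^84 = +1.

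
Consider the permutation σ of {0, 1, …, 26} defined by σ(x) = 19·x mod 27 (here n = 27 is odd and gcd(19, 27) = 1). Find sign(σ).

Start at x=1: 1 → 19 → 10 → 1 (one orbit).
Decompose π into cycles: lengths [3, 3, 3, 3, 3, 3, 1, 1, 1, 1, 1, 1, 1, 1, 1] (15 cycles, including the fixed point 0).
15 cycles on 27: each ℓ→(−1)^(ℓ−1), product (−1)^12 = +1.

+1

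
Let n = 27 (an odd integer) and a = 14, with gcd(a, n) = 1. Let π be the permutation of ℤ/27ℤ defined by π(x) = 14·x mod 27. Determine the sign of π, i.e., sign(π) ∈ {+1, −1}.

Trace 5: π^k(5) = [5, 16, 8, 4, 2, 1, 14] for k=0..6.
4 cycles of lengths [18, 6, 2, 1].
n − c = 27 − 4 = 23; sign = (−1)^23 = -1.

-1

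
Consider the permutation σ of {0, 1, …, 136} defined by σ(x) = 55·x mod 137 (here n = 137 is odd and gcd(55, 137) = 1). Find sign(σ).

-1

Trace 134: π^k(134) = [134, 109, 104, 103, 48, 37, 117] for k=0..6.
The orbit structure of x ↦ 55x mod 137: 2 orbits of sizes [136, 1].
Σ(ℓ_i−1) = 137−2 = 135; sign = (−1)^135 = -1.
(55|137)_J = -1 (Zolotarev's lemma cross-check).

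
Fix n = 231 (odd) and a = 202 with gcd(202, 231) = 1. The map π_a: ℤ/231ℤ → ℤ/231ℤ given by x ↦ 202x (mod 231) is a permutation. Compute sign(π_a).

Start at x=181: 181 → 64 → 223 → 1 → 202 → 148 → 97 → … (one orbit).
Decompose π into cycles: lengths [10, 10, 10, 10, 10, 10, 10, 10, 10, 10, 10, 10, 10, 10, 10, 10, 10, 10, 5, 5, 5, 5, 5, 5, 2, 2, 2, 2, 2, 2, 2, 2, 2, 1, 1, 1] (36 cycles, including the fixed point 0).
With 36 cycles on 231 points, sign = (−1)^{231−36} = -1.
Check: (202/231) = -1 by Zolotarev.

-1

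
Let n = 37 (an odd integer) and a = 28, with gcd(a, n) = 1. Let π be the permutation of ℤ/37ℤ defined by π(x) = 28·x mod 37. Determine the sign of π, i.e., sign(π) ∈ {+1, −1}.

+1

Start at x=25: 25 → 34 → 27 → 16 → 4 → 1 → 28 → … (one orbit).
Cycle type of π: 18×2 + 1; total 3 cycles.
37 − 3 = 34 transpositions; sign(π) = (−1)^34 = +1.
Check: (28/37) = +1 by Zolotarev.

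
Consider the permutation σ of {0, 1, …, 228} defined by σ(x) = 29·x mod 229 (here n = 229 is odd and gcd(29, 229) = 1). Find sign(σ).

-1

Orbit of 92 under x↦29x: [92, 149, 199, 46, 189, 214, 23]… (length divides ord_229(29)).
The orbit structure of x ↦ 29x mod 229: 2 orbits of sizes [228, 1].
229 − 2 = 227 transpositions; sign(π) = (−1)^227 = -1.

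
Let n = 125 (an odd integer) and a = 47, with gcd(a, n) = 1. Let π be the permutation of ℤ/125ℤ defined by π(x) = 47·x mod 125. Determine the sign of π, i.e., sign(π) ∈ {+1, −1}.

Orbit of 88 under x↦47x: [88, 11, 17, 49, 53, 116, 77]… (length divides ord_125(47)).
Decompose π into cycles: lengths [100, 20, 4, 1] (4 cycles, including the fixed point 0).
With 4 cycles on 125 points, sign = (−1)^{125−4} = -1.
(47|125)_J = -1 (Zolotarev's lemma cross-check).

-1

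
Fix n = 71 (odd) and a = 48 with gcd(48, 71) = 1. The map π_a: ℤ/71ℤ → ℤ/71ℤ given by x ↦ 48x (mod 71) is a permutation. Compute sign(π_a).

Orbit of 32 under x↦48x: [32, 45, 30, 20, 37, 1, 48]… (length divides ord_71(48)).
Cycle type of π: 7×10 + 1; total 11 cycles.
11 cycles on 71: each ℓ→(−1)^(ℓ−1), product (−1)^60 = +1.
Via Zolotarev, sign(π_{48}) = (48|71) = +1.

+1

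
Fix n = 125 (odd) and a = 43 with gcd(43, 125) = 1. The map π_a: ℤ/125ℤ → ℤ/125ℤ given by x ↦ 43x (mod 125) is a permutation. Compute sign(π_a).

Start at x=26: 26 → 118 → 74 → 57 → 76 → 18 → 24 → … (one orbit).
The orbit structure of x ↦ 43x mod 125: 12 orbits of sizes [20, 20, 20, 20, 20, 4, 4, 4, 4, 4, 4, 1].
n − c = 125 − 12 = 113; sign = (−1)^113 = -1.
The Jacobi symbol (43|125) = -1 (Zolotarev) agrees.

-1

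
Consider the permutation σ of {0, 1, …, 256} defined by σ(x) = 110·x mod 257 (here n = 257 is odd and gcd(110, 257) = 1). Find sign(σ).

Trace 15: π^k(15) = [15, 108, 58, 212, 190, 83, 135] for k=0..6.
Cycle lengths of π_110 on ℤ/257ℤ: [256, 1]; 2 cycles in total.
257 − 2 = 255 transpositions; sign(π) = (−1)^255 = -1.

-1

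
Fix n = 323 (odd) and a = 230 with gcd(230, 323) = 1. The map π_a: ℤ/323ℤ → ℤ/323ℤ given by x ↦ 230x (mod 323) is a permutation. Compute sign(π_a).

-1

Start at x=189: 189 → 188 → 281 → 30 → 117 → 101 → 297 → … (one orbit).
8 cycles of lengths [72, 72, 72, 72, 18, 8, 8, 1].
Σ(ℓ_i−1) = 323−8 = 315; sign = (−1)^315 = -1.
Check: (230/323) = -1 by Zolotarev.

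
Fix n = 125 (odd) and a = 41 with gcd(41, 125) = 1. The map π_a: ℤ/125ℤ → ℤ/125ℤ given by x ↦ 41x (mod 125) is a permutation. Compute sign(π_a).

+1

Start at x=26: 26 → 66 → 81 → 71 → 36 → 101 → 16 → … (one orbit).
Decompose π into cycles: lengths [25, 25, 25, 25, 5, 5, 5, 5, 1, 1, 1, 1, 1] (13 cycles, including the fixed point 0).
Σ(ℓ_i−1) = 125−13 = 112; sign = (−1)^112 = +1.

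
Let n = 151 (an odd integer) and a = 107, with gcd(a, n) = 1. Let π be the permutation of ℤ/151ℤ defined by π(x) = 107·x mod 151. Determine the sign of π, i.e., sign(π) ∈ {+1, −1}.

Orbit of 26 under x↦107x: [26, 64, 53, 84, 79, 148, 132]… (length divides ord_151(107)).
Decompose π into cycles: lengths [50, 50, 50, 1] (4 cycles, including the fixed point 0).
Σ(ℓ_i−1) = 151−4 = 147; sign = (−1)^147 = -1.

-1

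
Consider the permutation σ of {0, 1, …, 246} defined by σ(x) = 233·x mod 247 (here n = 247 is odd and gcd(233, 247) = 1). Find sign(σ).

+1

Orbit of 142 under x↦233x: [142, 235, 168, 118, 77, 157, 25]… (length divides ord_247(233)).
Cycle type of π: 18×12 + 9×2 + 2×6 + 1; total 21 cycles.
n − c = 247 − 21 = 226; sign = (−1)^226 = +1.
The Jacobi symbol (233|247) = +1 (Zolotarev) agrees.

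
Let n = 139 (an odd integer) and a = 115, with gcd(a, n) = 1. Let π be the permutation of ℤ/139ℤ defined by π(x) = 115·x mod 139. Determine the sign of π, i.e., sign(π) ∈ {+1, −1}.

-1

Trace 71: π^k(71) = [71, 103, 30, 114, 44, 56, 46] for k=0..6.
Cycle lengths of π_115 on ℤ/139ℤ: [138, 1]; 2 cycles in total.
sign(π) = (−1)^{n − #cycles} = (−1)^{139−2} = (−1)^137 = -1.
The Jacobi symbol (115|139) = -1 (Zolotarev) agrees.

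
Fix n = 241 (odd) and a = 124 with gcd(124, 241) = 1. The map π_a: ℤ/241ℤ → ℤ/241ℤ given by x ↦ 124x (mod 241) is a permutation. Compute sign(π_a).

Trace 211: π^k(211) = [211, 136, 235, 220, 47, 44, 154] for k=0..6.
Decompose π into cycles: lengths [80, 80, 80, 1] (4 cycles, including the fixed point 0).
n − c = 241 − 4 = 237; sign = (−1)^237 = -1.

-1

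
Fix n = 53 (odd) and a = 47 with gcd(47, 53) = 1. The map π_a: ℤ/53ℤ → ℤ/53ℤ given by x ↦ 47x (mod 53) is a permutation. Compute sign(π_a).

+1

Start at x=1: 1 → 47 → 36 → 49 → 24 → 15 → 16 → … (one orbit).
π_47 has 5 disjoint cycles with lengths [13, 13, 13, 13, 1] on {0,…,52}.
53 − 5 = 48 transpositions; sign(π) = (−1)^48 = +1.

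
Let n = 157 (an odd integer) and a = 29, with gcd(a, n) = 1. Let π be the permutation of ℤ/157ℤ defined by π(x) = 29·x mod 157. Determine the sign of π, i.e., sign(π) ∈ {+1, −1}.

-1

Trace 116: π^k(116) = [116, 67, 59, 141, 7, 46, 78] for k=0..6.
4 cycles of lengths [52, 52, 52, 1].
sign(π) = (−1)^{n − #cycles} = (−1)^{157−4} = (−1)^153 = -1.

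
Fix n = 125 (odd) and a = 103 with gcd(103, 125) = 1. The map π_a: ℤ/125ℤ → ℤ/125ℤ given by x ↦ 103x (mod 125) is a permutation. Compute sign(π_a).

-1

Orbit of 27 under x↦103x: [27, 31, 68, 4, 37, 61, 33]… (length divides ord_125(103)).
4 cycles of lengths [100, 20, 4, 1].
Σ(ℓ_i−1) = 125−4 = 121; sign = (−1)^121 = -1.
Zolotarev: (103|125) = -1, matching the cycle-count sign.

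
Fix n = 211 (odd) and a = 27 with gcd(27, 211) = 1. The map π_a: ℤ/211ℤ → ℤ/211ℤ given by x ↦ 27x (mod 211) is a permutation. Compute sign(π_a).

Orbit of 28 under x↦27x: [28, 123, 156, 203, 206, 76, 153]… (length divides ord_211(27)).
Decompose π into cycles: lengths [70, 70, 70, 1] (4 cycles, including the fixed point 0).
Σ(ℓ_i−1) = 211−4 = 207; sign = (−1)^207 = -1.

-1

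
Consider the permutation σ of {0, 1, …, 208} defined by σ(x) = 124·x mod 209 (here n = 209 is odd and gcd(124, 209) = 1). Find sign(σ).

-1

Start at x=42: 42 → 192 → 191 → 67 → 157 → 31 → 82 → … (one orbit).
π_124 has 6 disjoint cycles with lengths [90, 90, 18, 5, 5, 1] on {0,…,208}.
n − c = 209 − 6 = 203; sign = (−1)^203 = -1.
The Jacobi symbol (124|209) = -1 (Zolotarev) agrees.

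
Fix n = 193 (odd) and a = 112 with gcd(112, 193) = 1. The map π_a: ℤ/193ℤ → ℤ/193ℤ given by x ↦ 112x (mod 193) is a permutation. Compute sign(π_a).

Start at x=1: 1 → 112 → 192 → 81 → 1 (one orbit).
49 cycles of lengths [4, 4, 4, 4, 4, 4, 4, 4, 4, 4, 4, 4, 4, 4, 4, 4, 4, 4, 4, 4, 4, 4, 4, 4, 4, 4, 4, 4, 4, 4, 4, 4, 4, 4, 4, 4, 4, 4, 4, 4, 4, 4, 4, 4, 4, 4, 4, 4, 1].
49 cycles on 193: each ℓ→(−1)^(ℓ−1), product (−1)^144 = +1.

+1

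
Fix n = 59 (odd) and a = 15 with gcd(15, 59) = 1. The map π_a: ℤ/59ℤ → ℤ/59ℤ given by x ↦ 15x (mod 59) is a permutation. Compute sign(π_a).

+1

Orbit of 41 under x↦15x: [41, 25, 21, 20, 5, 16, 4]… (length divides ord_59(15)).
The orbit structure of x ↦ 15x mod 59: 3 orbits of sizes [29, 29, 1].
Σ(ℓ_i−1) = 59−3 = 56; sign = (−1)^56 = +1.
The Jacobi symbol (15|59) = +1 (Zolotarev) agrees.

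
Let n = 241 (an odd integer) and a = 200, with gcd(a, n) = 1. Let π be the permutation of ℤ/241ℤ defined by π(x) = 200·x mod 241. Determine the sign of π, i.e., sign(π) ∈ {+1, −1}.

+1

Orbit of 48 under x↦200x: [48, 201, 194, 240, 41, 6, 236]… (length divides ord_241(200)).
Decompose π into cycles: lengths [40, 40, 40, 40, 40, 40, 1] (7 cycles, including the fixed point 0).
7 cycles on 241: each ℓ→(−1)^(ℓ−1), product (−1)^234 = +1.
(200|241)_J = +1 (Zolotarev's lemma cross-check).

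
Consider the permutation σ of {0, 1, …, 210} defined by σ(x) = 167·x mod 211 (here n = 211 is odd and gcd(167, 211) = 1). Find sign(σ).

Start at x=25: 25 → 166 → 81 → 23 → 43 → 7 → 114 → … (one orbit).
2 cycles of lengths [210, 1].
With 2 cycles on 211 points, sign = (−1)^{211−2} = -1.

-1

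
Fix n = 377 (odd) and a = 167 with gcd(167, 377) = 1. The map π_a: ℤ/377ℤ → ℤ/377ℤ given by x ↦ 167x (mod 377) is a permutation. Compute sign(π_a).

-1

Trace 5: π^k(5) = [5, 81, 332, 25, 28, 152, 125] for k=0..6.
Cycle type of π: 84×4 + 14×2 + 12 + 1; total 8 cycles.
sign(π) = (−1)^{n − #cycles} = (−1)^{377−8} = (−1)^369 = -1.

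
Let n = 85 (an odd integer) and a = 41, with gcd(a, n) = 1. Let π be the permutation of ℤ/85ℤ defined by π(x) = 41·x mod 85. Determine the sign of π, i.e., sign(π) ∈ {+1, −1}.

-1

Trace 31: π^k(31) = [31, 81, 6, 76, 56, 1, 41] for k=0..6.
10 cycles of lengths [16, 16, 16, 16, 16, 1, 1, 1, 1, 1].
sign(π) = (−1)^{n − #cycles} = (−1)^{85−10} = (−1)^75 = -1.
(41|85)_J = -1 (Zolotarev's lemma cross-check).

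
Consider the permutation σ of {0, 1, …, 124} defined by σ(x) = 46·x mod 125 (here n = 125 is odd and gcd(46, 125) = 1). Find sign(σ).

Orbit of 26 under x↦46x: [26, 71, 16, 111, 106, 1, 46]… (length divides ord_125(46)).
13 cycles of lengths [25, 25, 25, 25, 5, 5, 5, 5, 1, 1, 1, 1, 1].
sign(π) = (−1)^{n − #cycles} = (−1)^{125−13} = (−1)^112 = +1.
Via Zolotarev, sign(π_{46}) = (46|125) = +1.

+1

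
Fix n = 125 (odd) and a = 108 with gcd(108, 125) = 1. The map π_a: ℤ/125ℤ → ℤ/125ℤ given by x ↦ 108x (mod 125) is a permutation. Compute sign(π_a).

Orbit of 4 under x↦108x: [4, 57, 31, 98, 84, 72, 26]… (length divides ord_125(108)).
Cycle lengths of π_108 on ℤ/125ℤ: [100, 20, 4, 1]; 4 cycles in total.
n − c = 125 − 4 = 121; sign = (−1)^121 = -1.

-1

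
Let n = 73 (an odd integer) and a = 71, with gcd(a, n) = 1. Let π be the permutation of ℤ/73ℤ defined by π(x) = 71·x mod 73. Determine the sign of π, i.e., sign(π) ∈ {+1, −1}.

Orbit of 41 under x↦71x: [41, 64, 18, 37, 72, 2, 69]… (length divides ord_73(71)).
The orbit structure of x ↦ 71x mod 73: 5 orbits of sizes [18, 18, 18, 18, 1].
5 cycles on 73: each ℓ→(−1)^(ℓ−1), product (−1)^68 = +1.
The Jacobi symbol (71|73) = +1 (Zolotarev) agrees.

+1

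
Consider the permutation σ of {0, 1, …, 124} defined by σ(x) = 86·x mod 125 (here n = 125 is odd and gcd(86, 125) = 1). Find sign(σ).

+1

Start at x=46: 46 → 81 → 91 → 76 → 36 → 96 → 6 → … (one orbit).
π_86 has 13 disjoint cycles with lengths [25, 25, 25, 25, 5, 5, 5, 5, 1, 1, 1, 1, 1] on {0,…,124}.
n − c = 125 − 13 = 112; sign = (−1)^112 = +1.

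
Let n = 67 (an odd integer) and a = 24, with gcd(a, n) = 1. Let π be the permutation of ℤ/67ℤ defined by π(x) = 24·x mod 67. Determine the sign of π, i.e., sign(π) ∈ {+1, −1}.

Trace 62: π^k(62) = [62, 14, 1, 24, 40, 22, 59] for k=0..6.
Cycle type of π: 11×6 + 1; total 7 cycles.
sign(π) = (−1)^{n − #cycles} = (−1)^{67−7} = (−1)^60 = +1.
Zolotarev: (24|67) = +1, matching the cycle-count sign.

+1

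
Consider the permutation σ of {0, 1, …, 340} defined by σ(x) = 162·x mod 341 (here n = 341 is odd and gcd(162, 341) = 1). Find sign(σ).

Trace 113: π^k(113) = [113, 233, 236, 40, 1, 162, 328] for k=0..6.
Cycle type of π: 30×10 + 15×2 + 10 + 1; total 14 cycles.
14 cycles on 341: each ℓ→(−1)^(ℓ−1), product (−1)^327 = -1.
The Jacobi symbol (162|341) = -1 (Zolotarev) agrees.

-1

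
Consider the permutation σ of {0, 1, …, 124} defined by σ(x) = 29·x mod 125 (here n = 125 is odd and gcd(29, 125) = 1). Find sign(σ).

Trace 26: π^k(26) = [26, 4, 116, 114, 56, 124, 96] for k=0..6.
Decompose π into cycles: lengths [50, 50, 10, 10, 2, 2, 1] (7 cycles, including the fixed point 0).
n − c = 125 − 7 = 118; sign = (−1)^118 = +1.
Via Zolotarev, sign(π_{29}) = (29|125) = +1.

+1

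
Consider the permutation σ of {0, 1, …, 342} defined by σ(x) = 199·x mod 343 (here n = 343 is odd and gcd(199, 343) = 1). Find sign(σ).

Trace 262: π^k(262) = [262, 2, 55, 312, 5, 309, 94] for k=0..6.
Cycle lengths of π_199 on ℤ/343ℤ: [294, 42, 6, 1]; 4 cycles in total.
n − c = 343 − 4 = 339; sign = (−1)^339 = -1.

-1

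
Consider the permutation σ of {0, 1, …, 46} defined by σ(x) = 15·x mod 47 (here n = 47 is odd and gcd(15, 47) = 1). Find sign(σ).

-1

Orbit of 19 under x↦15x: [19, 3, 45, 17, 20, 18, 35]… (length divides ord_47(15)).
The orbit structure of x ↦ 15x mod 47: 2 orbits of sizes [46, 1].
With 2 cycles on 47 points, sign = (−1)^{47−2} = -1.
The Jacobi symbol (15|47) = -1 (Zolotarev) agrees.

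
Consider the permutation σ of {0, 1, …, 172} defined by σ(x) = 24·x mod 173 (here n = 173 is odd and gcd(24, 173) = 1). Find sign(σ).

Orbit of 56 under x↦24x: [56, 133, 78, 142, 121, 136, 150]… (length divides ord_173(24)).
Cycle lengths of π_24 on ℤ/173ℤ: [86, 86, 1]; 3 cycles in total.
With 3 cycles on 173 points, sign = (−1)^{173−3} = +1.

+1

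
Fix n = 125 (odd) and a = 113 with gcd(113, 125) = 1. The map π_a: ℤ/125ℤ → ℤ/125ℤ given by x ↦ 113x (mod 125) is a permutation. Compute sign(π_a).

-1

Orbit of 82 under x↦113x: [82, 16, 58, 54, 102, 26, 63]… (length divides ord_125(113)).
Cycle lengths of π_113 on ℤ/125ℤ: [100, 20, 4, 1]; 4 cycles in total.
Σ(ℓ_i−1) = 125−4 = 121; sign = (−1)^121 = -1.
(113|125)_J = -1 (Zolotarev's lemma cross-check).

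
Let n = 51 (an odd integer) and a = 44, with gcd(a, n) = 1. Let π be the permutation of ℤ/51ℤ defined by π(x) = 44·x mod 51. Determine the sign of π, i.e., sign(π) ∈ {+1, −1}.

Start at x=23: 23 → 43 → 5 → 16 → 41 → 19 → 20 → … (one orbit).
5 cycles of lengths [16, 16, 16, 2, 1].
5 cycles on 51: each ℓ→(−1)^(ℓ−1), product (−1)^46 = +1.
The Jacobi symbol (44|51) = +1 (Zolotarev) agrees.

+1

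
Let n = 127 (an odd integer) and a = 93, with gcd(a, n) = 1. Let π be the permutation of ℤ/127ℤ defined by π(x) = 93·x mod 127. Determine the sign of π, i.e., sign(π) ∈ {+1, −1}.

Orbit of 6 under x↦93x: [6, 50, 78, 15, 125, 68, 101]… (length divides ord_127(93)).
2 cycles of lengths [126, 1].
sign(π) = (−1)^{n − #cycles} = (−1)^{127−2} = (−1)^125 = -1.
The Jacobi symbol (93|127) = -1 (Zolotarev) agrees.

-1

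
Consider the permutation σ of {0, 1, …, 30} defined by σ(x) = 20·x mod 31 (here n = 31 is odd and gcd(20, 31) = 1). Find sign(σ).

Start at x=18: 18 → 19 → 8 → 5 → 7 → 16 → 10 → … (one orbit).
The orbit structure of x ↦ 20x mod 31: 3 orbits of sizes [15, 15, 1].
31 − 3 = 28 transpositions; sign(π) = (−1)^28 = +1.
Check: (20/31) = +1 by Zolotarev.

+1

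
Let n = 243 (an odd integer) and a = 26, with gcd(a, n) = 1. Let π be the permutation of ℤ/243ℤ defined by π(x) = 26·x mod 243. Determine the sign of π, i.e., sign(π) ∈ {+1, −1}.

-1

Trace 134: π^k(134) = [134, 82, 188, 28, 242, 217, 53] for k=0..6.
Cycle type of π: 18×9 + 6×9 + 2×13 + 1; total 32 cycles.
With 32 cycles on 243 points, sign = (−1)^{243−32} = -1.
(26|243)_J = -1 (Zolotarev's lemma cross-check).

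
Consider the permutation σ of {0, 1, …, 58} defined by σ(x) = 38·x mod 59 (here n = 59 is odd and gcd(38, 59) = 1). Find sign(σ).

-1

Orbit of 25 under x↦38x: [25, 6, 51, 50, 12, 43, 41]… (length divides ord_59(38)).
π_38 has 2 disjoint cycles with lengths [58, 1] on {0,…,58}.
sign(π) = (−1)^{n − #cycles} = (−1)^{59−2} = (−1)^57 = -1.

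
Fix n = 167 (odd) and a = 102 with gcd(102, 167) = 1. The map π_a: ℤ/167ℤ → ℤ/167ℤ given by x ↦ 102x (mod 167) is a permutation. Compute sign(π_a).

-1

Trace 82: π^k(82) = [82, 14, 92, 32, 91, 97, 41] for k=0..6.
Cycle lengths of π_102 on ℤ/167ℤ: [166, 1]; 2 cycles in total.
n − c = 167 − 2 = 165; sign = (−1)^165 = -1.
The Jacobi symbol (102|167) = -1 (Zolotarev) agrees.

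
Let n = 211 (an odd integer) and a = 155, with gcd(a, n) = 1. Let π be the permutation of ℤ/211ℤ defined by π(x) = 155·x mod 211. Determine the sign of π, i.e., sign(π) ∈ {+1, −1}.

-1

Start at x=147: 147 → 208 → 168 → 87 → 192 → 9 → 129 → … (one orbit).
π_155 has 2 disjoint cycles with lengths [210, 1] on {0,…,210}.
With 2 cycles on 211 points, sign = (−1)^{211−2} = -1.
The Jacobi symbol (155|211) = -1 (Zolotarev) agrees.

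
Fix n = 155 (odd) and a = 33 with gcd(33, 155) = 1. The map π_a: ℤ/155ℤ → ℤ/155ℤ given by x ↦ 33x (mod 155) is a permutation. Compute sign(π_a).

-1

Trace 2: π^k(2) = [2, 66, 8, 109, 32, 126, 128] for k=0..6.
Cycle type of π: 20×6 + 5×6 + 4 + 1; total 14 cycles.
Σ(ℓ_i−1) = 155−14 = 141; sign = (−1)^141 = -1.
Zolotarev: (33|155) = -1, matching the cycle-count sign.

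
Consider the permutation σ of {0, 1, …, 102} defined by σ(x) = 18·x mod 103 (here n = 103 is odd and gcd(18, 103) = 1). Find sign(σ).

+1

Trace 76: π^k(76) = [76, 29, 7, 23, 2, 36, 30] for k=0..6.
Decompose π into cycles: lengths [51, 51, 1] (3 cycles, including the fixed point 0).
3 cycles on 103: each ℓ→(−1)^(ℓ−1), product (−1)^100 = +1.
Check: (18/103) = +1 by Zolotarev.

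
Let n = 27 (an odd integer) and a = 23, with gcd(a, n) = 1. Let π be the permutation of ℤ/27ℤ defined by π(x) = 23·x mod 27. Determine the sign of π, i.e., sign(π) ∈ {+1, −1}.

-1

Trace 17: π^k(17) = [17, 13, 2, 19, 5, 7, 26] for k=0..6.
Cycle lengths of π_23 on ℤ/27ℤ: [18, 6, 2, 1]; 4 cycles in total.
sign(π) = (−1)^{n − #cycles} = (−1)^{27−4} = (−1)^23 = -1.
Via Zolotarev, sign(π_{23}) = (23|27) = -1.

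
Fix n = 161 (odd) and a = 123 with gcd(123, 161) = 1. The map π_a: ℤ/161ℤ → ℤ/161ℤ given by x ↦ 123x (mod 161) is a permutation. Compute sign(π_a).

Start at x=95: 95 → 93 → 8 → 18 → 121 → 71 → 39 → … (one orbit).
The orbit structure of x ↦ 123x mod 161: 9 orbits of sizes [33, 33, 33, 33, 11, 11, 3, 3, 1].
With 9 cycles on 161 points, sign = (−1)^{161−9} = +1.

+1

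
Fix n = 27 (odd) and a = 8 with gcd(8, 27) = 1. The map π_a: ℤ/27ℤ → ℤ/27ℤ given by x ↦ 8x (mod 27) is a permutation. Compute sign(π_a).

Trace 17: π^k(17) = [17, 1, 8, 10, 26, 19] for k=0..5.
Decompose π into cycles: lengths [6, 6, 6, 2, 2, 2, 2, 1] (8 cycles, including the fixed point 0).
With 8 cycles on 27 points, sign = (−1)^{27−8} = -1.
Via Zolotarev, sign(π_{8}) = (8|27) = -1.

-1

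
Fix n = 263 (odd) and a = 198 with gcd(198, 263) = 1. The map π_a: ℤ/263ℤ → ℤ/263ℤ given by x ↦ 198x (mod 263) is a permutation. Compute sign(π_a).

Orbit of 61 under x↦198x: [61, 243, 248, 186, 8, 6, 136]… (length divides ord_263(198)).
Cycle type of π: 131×2 + 1; total 3 cycles.
sign(π) = (−1)^{n − #cycles} = (−1)^{263−3} = (−1)^260 = +1.

+1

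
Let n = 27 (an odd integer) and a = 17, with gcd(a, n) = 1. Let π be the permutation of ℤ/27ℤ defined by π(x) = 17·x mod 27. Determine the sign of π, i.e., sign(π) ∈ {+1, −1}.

-1

Orbit of 17 under x↦17x: [17, 19, 26, 10, 8, 1]… (length divides ord_27(17)).
π_17 has 8 disjoint cycles with lengths [6, 6, 6, 2, 2, 2, 2, 1] on {0,…,26}.
8 cycles on 27: each ℓ→(−1)^(ℓ−1), product (−1)^19 = -1.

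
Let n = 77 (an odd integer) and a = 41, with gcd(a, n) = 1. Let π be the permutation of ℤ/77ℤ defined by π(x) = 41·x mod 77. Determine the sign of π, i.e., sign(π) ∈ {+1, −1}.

+1

Start at x=41: 41 → 64 → 6 → 15 → 76 → 36 → 13 → … (one orbit).
π_41 has 11 disjoint cycles with lengths [10, 10, 10, 10, 10, 10, 10, 2, 2, 2, 1] on {0,…,76}.
With 11 cycles on 77 points, sign = (−1)^{77−11} = +1.
Via Zolotarev, sign(π_{41}) = (41|77) = +1.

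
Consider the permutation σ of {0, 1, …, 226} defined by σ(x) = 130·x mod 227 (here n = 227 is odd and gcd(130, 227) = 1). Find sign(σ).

Trace 63: π^k(63) = [63, 18, 70, 20, 103, 224, 64] for k=0..6.
Decompose π into cycles: lengths [226, 1] (2 cycles, including the fixed point 0).
n − c = 227 − 2 = 225; sign = (−1)^225 = -1.

-1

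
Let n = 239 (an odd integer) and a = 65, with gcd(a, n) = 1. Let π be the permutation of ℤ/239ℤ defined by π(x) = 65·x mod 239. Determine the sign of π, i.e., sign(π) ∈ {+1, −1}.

-1

Trace 200: π^k(200) = [200, 94, 135, 171, 121, 217, 4] for k=0..6.
π_65 has 2 disjoint cycles with lengths [238, 1] on {0,…,238}.
Σ(ℓ_i−1) = 239−2 = 237; sign = (−1)^237 = -1.
(65|239)_J = -1 (Zolotarev's lemma cross-check).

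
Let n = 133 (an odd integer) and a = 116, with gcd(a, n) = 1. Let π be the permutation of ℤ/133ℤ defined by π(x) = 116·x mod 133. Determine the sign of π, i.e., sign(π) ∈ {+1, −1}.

-1

Start at x=72: 72 → 106 → 60 → 44 → 50 → 81 → 86 → … (one orbit).
Cycle type of π: 18×7 + 3×2 + 1; total 10 cycles.
n − c = 133 − 10 = 123; sign = (−1)^123 = -1.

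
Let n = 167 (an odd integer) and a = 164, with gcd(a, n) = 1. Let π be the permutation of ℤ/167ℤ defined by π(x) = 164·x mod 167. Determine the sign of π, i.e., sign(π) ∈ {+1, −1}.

-1

Orbit of 56 under x↦164x: [56, 166, 3, 158, 27, 86, 76]… (length divides ord_167(164)).
Cycle type of π: 166 + 1; total 2 cycles.
sign(π) = (−1)^{n − #cycles} = (−1)^{167−2} = (−1)^165 = -1.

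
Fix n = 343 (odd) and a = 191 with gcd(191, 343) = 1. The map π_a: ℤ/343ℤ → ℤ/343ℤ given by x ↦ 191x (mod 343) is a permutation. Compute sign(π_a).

+1

Orbit of 260 under x↦191x: [260, 268, 81, 36, 16, 312, 253]… (length divides ord_343(191)).
Decompose π into cycles: lengths [147, 147, 21, 21, 3, 3, 1] (7 cycles, including the fixed point 0).
n − c = 343 − 7 = 336; sign = (−1)^336 = +1.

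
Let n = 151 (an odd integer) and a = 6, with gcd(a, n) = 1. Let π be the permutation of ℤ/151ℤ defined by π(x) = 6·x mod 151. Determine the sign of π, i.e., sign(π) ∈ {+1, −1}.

Start at x=129: 129 → 19 → 114 → 80 → 27 → 11 → 66 → … (one orbit).
π_6 has 2 disjoint cycles with lengths [150, 1] on {0,…,150}.
With 2 cycles on 151 points, sign = (−1)^{151−2} = -1.

-1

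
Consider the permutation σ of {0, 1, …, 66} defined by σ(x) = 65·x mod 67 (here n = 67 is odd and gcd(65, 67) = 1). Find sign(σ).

Start at x=6: 6 → 55 → 24 → 19 → 29 → 9 → 49 → … (one orbit).
Decompose π into cycles: lengths [33, 33, 1] (3 cycles, including the fixed point 0).
67 − 3 = 64 transpositions; sign(π) = (−1)^64 = +1.

+1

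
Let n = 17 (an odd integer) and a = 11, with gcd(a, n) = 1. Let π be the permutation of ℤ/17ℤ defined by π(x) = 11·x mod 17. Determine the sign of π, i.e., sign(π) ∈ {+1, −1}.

-1

Trace 3: π^k(3) = [3, 16, 6, 15, 12, 13, 7] for k=0..6.
Decompose π into cycles: lengths [16, 1] (2 cycles, including the fixed point 0).
sign(π) = (−1)^{n − #cycles} = (−1)^{17−2} = (−1)^15 = -1.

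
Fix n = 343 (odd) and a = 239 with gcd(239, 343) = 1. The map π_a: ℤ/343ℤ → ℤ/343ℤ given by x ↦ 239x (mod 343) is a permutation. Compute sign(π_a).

Trace 50: π^k(50) = [50, 288, 232, 225, 267, 15, 155] for k=0..6.
Decompose π into cycles: lengths [49, 49, 49, 49, 49, 49, 7, 7, 7, 7, 7, 7, 1, 1, 1, 1, 1, 1, 1] (19 cycles, including the fixed point 0).
sign(π) = (−1)^{n − #cycles} = (−1)^{343−19} = (−1)^324 = +1.

+1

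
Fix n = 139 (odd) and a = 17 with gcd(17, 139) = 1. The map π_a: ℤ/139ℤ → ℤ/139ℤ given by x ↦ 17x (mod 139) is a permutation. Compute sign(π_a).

Start at x=91: 91 → 18 → 28 → 59 → 30 → 93 → 52 → … (one orbit).
2 cycles of lengths [138, 1].
2 cycles on 139: each ℓ→(−1)^(ℓ−1), product (−1)^137 = -1.
Zolotarev: (17|139) = -1, matching the cycle-count sign.

-1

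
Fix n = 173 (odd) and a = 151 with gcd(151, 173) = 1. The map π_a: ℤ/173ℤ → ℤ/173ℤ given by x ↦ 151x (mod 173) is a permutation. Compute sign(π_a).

Start at x=124: 124 → 40 → 158 → 157 → 6 → 41 → 136 → … (one orbit).
Cycle lengths of π_151 on ℤ/173ℤ: [86, 86, 1]; 3 cycles in total.
n − c = 173 − 3 = 170; sign = (−1)^170 = +1.
(151|173)_J = +1 (Zolotarev's lemma cross-check).

+1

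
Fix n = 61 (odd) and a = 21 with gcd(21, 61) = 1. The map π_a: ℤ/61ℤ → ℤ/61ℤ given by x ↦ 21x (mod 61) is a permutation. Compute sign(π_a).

-1

Trace 29: π^k(29) = [29, 60, 40, 47, 11, 48, 32] for k=0..6.
6 cycles of lengths [12, 12, 12, 12, 12, 1].
sign(π) = (−1)^{n − #cycles} = (−1)^{61−6} = (−1)^55 = -1.
Zolotarev: (21|61) = -1, matching the cycle-count sign.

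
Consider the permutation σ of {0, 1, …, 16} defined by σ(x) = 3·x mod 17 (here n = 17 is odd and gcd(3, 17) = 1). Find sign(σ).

Start at x=13: 13 → 5 → 15 → 11 → 16 → 14 → 8 → … (one orbit).
π_3 has 2 disjoint cycles with lengths [16, 1] on {0,…,16}.
17 − 2 = 15 transpositions; sign(π) = (−1)^15 = -1.
Zolotarev: (3|17) = -1, matching the cycle-count sign.

-1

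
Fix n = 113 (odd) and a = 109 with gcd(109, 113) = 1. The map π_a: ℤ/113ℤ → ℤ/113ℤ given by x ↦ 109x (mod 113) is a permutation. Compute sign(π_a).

Trace 16: π^k(16) = [16, 49, 30, 106, 28, 1, 109] for k=0..6.
Cycle lengths of π_109 on ℤ/113ℤ: [7, 7, 7, 7, 7, 7, 7, 7, 7, 7, 7, 7, 7, 7, 7, 7, 1]; 17 cycles in total.
n − c = 113 − 17 = 96; sign = (−1)^96 = +1.

+1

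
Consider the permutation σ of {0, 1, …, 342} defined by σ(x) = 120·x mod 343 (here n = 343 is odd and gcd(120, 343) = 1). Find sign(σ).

+1

Start at x=29: 29 → 50 → 169 → 43 → 15 → 85 → 253 → … (one orbit).
Cycle type of π: 49×6 + 7×6 + 1×7; total 19 cycles.
Σ(ℓ_i−1) = 343−19 = 324; sign = (−1)^324 = +1.
(120|343)_J = +1 (Zolotarev's lemma cross-check).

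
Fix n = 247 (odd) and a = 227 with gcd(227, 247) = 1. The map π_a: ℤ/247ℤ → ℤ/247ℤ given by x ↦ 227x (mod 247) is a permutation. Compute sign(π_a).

Start at x=151: 151 → 191 → 132 → 77 → 189 → 172 → 18 → … (one orbit).
Decompose π into cycles: lengths [12, 12, 12, 12, 12, 12, 12, 12, 12, 12, 12, 12, 12, 12, 12, 12, 12, 12, 12, 2, 2, 2, 2, 2, 2, 2, 2, 2, 1] (29 cycles, including the fixed point 0).
29 cycles on 247: each ℓ→(−1)^(ℓ−1), product (−1)^218 = +1.
Via Zolotarev, sign(π_{227}) = (227|247) = +1.

+1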